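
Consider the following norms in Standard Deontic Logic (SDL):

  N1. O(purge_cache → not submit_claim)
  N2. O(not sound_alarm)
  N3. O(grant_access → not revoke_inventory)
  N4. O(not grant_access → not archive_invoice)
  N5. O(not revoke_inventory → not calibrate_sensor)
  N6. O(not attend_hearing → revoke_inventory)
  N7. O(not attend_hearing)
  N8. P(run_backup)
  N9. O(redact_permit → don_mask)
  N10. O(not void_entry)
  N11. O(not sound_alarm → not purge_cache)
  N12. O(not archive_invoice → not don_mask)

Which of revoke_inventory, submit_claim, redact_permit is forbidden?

From premise 7 we have O(not attend_hearing).
Applying K to premise 6 (O(not attend_hearing → revoke_inventory)) and O(not attend_hearing) yields O(revoke_inventory).
Premise 3 is O(grant_access → not revoke_inventory); contrapositively O(revoke_inventory → not grant_access). Since O(revoke_inventory) holds, K gives O(not grant_access).
Applying K to premise 4 (O(not grant_access → not archive_invoice)) and O(not grant_access) yields O(not archive_invoice).
From O(not archive_invoice) and premise 12, O(not archive_invoice → not don_mask), we obtain O(not don_mask).
Premise 9 is O(redact_permit → don_mask); contrapositively O(not don_mask → not redact_permit). Since O(not don_mask) holds, K gives O(not redact_permit).
So O(not redact_permit) holds, i.e. redact_permit is forbidden. None of the other listed options is forbidden under the premises.

redact_permit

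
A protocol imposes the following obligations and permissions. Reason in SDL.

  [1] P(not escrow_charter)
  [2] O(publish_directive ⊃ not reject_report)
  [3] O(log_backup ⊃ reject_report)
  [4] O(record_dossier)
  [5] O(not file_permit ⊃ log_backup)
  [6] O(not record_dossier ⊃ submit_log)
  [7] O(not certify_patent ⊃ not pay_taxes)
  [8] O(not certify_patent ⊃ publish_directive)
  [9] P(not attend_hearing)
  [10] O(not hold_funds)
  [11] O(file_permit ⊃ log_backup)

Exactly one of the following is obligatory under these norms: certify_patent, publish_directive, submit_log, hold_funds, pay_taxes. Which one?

Premises 5 and 11 cover both cases: O(not file_permit ⊃ log_backup) and O(file_permit ⊃ log_backup). Since not file_permit ∨ file_permit is a tautology, O(log_backup) follows.
From O(log_backup) and premise 3, O(log_backup ⊃ reject_report), we obtain O(reject_report).
The contrapositive of premise 2 (O(publish_directive ⊃ not reject_report)) is O(reject_report ⊃ not publish_directive), and O(reject_report) is already established, so O(not publish_directive).
Premise 8, O(not certify_patent ⊃ publish_directive), contraposes to O(not publish_directive ⊃ certify_patent); with O(not publish_directive) we get O(certify_patent).
So O(certify_patent) holds — certify_patent is obligatory. None of the other listed options is made obligatory by any chain of premises.

certify_patent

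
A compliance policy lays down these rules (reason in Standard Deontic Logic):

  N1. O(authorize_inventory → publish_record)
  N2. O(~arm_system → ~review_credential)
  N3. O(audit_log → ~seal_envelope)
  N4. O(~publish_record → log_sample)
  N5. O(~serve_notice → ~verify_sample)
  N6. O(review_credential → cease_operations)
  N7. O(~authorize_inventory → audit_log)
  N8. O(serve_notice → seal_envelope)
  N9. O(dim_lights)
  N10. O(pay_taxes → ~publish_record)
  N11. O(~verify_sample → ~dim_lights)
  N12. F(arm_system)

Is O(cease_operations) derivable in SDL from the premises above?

No

Premise 6 is O(review_credential → cease_operations), but O(review_credential) is not derivable from the premises, so it does not yield O(cease_operations).
No other premise forces O(cease_operations). An ideal world satisfying every premise can still have cease_operations false, so O(cease_operations) is not derivable.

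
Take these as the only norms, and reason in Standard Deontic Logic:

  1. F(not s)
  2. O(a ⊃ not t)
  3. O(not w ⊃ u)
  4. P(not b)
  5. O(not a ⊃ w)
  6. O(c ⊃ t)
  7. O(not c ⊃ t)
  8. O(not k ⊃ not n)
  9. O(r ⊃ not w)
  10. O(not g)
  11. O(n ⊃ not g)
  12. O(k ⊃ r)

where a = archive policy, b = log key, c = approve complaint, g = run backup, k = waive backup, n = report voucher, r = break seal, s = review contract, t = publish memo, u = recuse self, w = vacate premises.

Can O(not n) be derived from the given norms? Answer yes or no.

Yes

Premises 6 and 7 cover both cases: O(c ⊃ t) and O(not c ⊃ t). Since c ∨ not c is a tautology, O(t) follows.
The contrapositive of premise 2 (O(a ⊃ not t)) is O(t ⊃ not a), and O(t) is already established, so O(not a).
Premise 5 is O(not a ⊃ w); since O(not a), deontic closure gives O(w).
The contrapositive of premise 9 (O(r ⊃ not w)) is O(w ⊃ not r), and O(w) is already established, so O(not r).
The contrapositive of premise 12 (O(k ⊃ r)) is O(not r ⊃ not k), and O(not r) is already established, so O(not k).
With premise 8, O(not k ⊃ not n), the K-axiom yields O(not n).
Premises 1, 3, 4, 10, 11 do not contribute to this derivation.
So O(not n) follows.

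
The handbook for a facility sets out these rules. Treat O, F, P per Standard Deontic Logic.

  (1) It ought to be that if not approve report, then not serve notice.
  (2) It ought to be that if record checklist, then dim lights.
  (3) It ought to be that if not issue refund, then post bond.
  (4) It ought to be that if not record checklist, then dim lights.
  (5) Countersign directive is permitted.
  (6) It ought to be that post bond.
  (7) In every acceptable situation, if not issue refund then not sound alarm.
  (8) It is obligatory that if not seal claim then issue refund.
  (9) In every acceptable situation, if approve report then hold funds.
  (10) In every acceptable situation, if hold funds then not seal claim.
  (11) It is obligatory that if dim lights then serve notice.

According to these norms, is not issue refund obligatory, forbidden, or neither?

Premises 4 and 2 are O(¬record_checklist → dim_lights) and O(record_checklist → dim_lights); every ideal world satisfies ¬record_checklist or record_checklist, so in either case dim_lights holds — hence O(dim_lights).
With premise 11, O(dim_lights → serve_notice), the K-axiom yields O(serve_notice).
Premise 1, O(¬approve_report → ¬serve_notice), contraposes to O(serve_notice → approve_report); with O(serve_notice) we get O(approve_report).
With premise 9, O(approve_report → hold_funds), the K-axiom yields O(hold_funds).
With premise 10, O(hold_funds → ¬seal_claim), the K-axiom yields O(¬seal_claim).
With premise 8, O(¬seal_claim → issue_refund), the K-axiom yields O(issue_refund).
Premises 3, 5, 6, 7 do not contribute to this derivation.
Thus O(issue_refund), which is F(¬issue_refund): ¬issue_refund is forbidden.

Forbidden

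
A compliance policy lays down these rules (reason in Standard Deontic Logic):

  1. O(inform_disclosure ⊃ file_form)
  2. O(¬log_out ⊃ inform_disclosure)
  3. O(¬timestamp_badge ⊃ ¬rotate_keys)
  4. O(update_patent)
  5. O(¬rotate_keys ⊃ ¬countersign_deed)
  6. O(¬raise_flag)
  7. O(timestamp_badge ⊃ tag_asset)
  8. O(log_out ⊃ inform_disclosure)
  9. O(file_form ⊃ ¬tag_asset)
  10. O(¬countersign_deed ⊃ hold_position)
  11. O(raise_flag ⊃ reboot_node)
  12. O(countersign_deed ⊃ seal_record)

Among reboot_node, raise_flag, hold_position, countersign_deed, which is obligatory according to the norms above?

hold_position

Premises 8 and 2 cover both cases: O(log_out ⊃ inform_disclosure) and O(¬log_out ⊃ inform_disclosure). Since log_out ∨ ¬log_out is a tautology, O(inform_disclosure) follows.
With premise 1, O(inform_disclosure ⊃ file_form), the K-axiom yields O(file_form).
Premise 9 is O(file_form ⊃ ¬tag_asset); since O(file_form), deontic closure gives O(¬tag_asset).
Premise 7 is O(timestamp_badge ⊃ tag_asset); contrapositively O(¬tag_asset ⊃ ¬timestamp_badge). Since O(¬tag_asset) holds, K gives O(¬timestamp_badge).
With premise 3, O(¬timestamp_badge ⊃ ¬rotate_keys), the K-axiom yields O(¬rotate_keys).
Premise 5 is O(¬rotate_keys ⊃ ¬countersign_deed); since O(¬rotate_keys), deontic closure gives O(¬countersign_deed).
From O(¬countersign_deed) and premise 10, O(¬countersign_deed ⊃ hold_position), we obtain O(hold_position).
So O(hold_position) holds — hold_position is obligatory. None of the other listed options is made obligatory by any chain of premises.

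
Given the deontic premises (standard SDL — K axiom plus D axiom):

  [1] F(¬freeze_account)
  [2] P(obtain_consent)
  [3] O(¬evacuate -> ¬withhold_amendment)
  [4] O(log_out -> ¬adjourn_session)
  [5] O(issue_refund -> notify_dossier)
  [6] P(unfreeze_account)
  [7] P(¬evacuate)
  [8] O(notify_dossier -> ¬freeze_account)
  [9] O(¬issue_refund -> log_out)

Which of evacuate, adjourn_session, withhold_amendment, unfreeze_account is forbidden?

Premise 1, F(¬freeze_account), is equivalent to O(freeze_account).
Premise 8 is O(notify_dossier -> ¬freeze_account); contrapositively O(freeze_account -> ¬notify_dossier). Since O(freeze_account) holds, K gives O(¬notify_dossier).
The contrapositive of premise 5 (O(issue_refund -> notify_dossier)) is O(¬notify_dossier -> ¬issue_refund), and O(¬notify_dossier) is already established, so O(¬issue_refund).
From O(¬issue_refund) and premise 9, O(¬issue_refund -> log_out), we obtain O(log_out).
With premise 4, O(log_out -> ¬adjourn_session), the K-axiom yields O(¬adjourn_session).
So O(¬adjourn_session) holds, i.e. adjourn_session is forbidden. None of the other listed options is forbidden under the premises.

adjourn_session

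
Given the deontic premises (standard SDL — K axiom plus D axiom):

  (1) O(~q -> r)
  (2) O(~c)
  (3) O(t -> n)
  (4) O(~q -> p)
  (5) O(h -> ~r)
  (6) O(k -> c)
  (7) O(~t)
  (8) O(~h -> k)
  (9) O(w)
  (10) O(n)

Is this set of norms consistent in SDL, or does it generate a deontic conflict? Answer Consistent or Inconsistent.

Consistent

Premise 3 is O(t -> n); even if O(n) held, inferring O(t) would be affirming the consequent — invalid.
So O(t) is not derivable, and the apparent clash with O(~t) does not arise.
A world satisfying every obligation exists (e.g. c=false, h=true, k=false, n=true, p=false, q=true, r=false, t=false, w=true); no atom is both obligatory and forbidden, so the set is consistent.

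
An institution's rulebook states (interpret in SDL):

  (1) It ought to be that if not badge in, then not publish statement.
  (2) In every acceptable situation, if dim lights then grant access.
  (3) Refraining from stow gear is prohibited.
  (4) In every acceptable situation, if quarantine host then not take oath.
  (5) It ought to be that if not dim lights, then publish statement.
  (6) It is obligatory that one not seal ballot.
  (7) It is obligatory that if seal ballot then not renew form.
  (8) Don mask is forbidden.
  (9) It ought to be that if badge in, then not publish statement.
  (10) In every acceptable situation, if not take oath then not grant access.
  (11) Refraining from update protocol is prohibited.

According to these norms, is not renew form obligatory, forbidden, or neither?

Premise 7 is O(seal_ballot → ¬renew_form), but O(seal_ballot) is not derivable from the premises, so it does not yield O(¬renew_form).
No premise or chain of K-axiom applications forces O(¬renew_form), and none forces O(renew_form). So ¬renew_form is neither obligatory nor forbidden under these norms.

Neither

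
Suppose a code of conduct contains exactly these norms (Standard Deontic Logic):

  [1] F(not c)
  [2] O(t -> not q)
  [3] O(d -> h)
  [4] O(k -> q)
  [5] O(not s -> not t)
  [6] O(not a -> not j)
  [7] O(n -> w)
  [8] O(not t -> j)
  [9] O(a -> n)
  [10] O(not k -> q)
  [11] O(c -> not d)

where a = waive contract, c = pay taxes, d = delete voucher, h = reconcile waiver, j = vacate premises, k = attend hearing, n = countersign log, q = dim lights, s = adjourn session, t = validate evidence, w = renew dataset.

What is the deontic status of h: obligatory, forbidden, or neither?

Premise 3 is O(d -> h), but O(d) is not derivable from the premises, so it does not yield O(h).
No premise or chain of K-axiom applications forces O(h), and none forces O(not h). So h is neither obligatory nor forbidden under these norms.

Neither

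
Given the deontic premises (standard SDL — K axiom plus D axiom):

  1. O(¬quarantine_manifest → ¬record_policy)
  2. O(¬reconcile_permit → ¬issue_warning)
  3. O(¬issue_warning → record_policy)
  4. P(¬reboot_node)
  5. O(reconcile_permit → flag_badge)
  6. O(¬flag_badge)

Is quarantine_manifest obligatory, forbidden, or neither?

Obligatory

Premise 6 states O(¬flag_badge) outright.
Premise 5 is O(reconcile_permit → flag_badge); contrapositively O(¬flag_badge → ¬reconcile_permit). Since O(¬flag_badge) holds, K gives O(¬reconcile_permit).
Premise 2 is O(¬reconcile_permit → ¬issue_warning); since O(¬reconcile_permit), deontic closure gives O(¬issue_warning).
With premise 3, O(¬issue_warning → record_policy), the K-axiom yields O(record_policy).
The contrapositive of premise 1 (O(¬quarantine_manifest → ¬record_policy)) is O(record_policy → quarantine_manifest), and O(record_policy) is already established, so O(quarantine_manifest).
Premise 4 does not contribute to this derivation.
Hence quarantine_manifest is obligatory.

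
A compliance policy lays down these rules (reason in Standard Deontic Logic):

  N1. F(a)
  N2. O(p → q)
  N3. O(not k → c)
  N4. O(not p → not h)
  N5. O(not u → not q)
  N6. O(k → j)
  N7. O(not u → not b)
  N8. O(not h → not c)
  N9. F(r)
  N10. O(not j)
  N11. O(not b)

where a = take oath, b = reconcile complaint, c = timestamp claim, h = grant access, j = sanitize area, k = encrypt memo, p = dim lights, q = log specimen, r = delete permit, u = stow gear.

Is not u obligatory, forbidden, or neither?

Forbidden

From premise 10 we have O(not j).
Premise 6 is O(k → j); contrapositively O(not j → not k). Since O(not j) holds, K gives O(not k).
With premise 3, O(not k → c), the K-axiom yields O(c).
Premise 8 is O(not h → not c); contrapositively O(c → h). Since O(c) holds, K gives O(h).
Premise 4, O(not p → not h), contraposes to O(h → p); with O(h) we get O(p).
Premise 2 is O(p → q); since O(p), deontic closure gives O(q).
Premise 5, O(not u → not q), contraposes to O(q → u); with O(q) we get O(u).
Premises 1, 7, 9, 11 do not contribute to this derivation.
Thus O(u), which is F(not u): not u is forbidden.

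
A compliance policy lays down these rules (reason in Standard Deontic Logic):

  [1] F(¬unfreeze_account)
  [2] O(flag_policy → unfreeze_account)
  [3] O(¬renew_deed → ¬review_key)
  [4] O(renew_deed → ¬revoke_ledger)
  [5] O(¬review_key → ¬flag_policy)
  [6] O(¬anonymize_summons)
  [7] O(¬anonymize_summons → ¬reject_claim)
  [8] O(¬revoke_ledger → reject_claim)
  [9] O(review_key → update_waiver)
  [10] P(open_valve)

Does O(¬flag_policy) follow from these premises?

Premise 6 states O(¬anonymize_summons) outright.
With premise 7, O(¬anonymize_summons → ¬reject_claim), the K-axiom yields O(¬reject_claim).
Premise 8, O(¬revoke_ledger → reject_claim), contraposes to O(¬reject_claim → revoke_ledger); with O(¬reject_claim) we get O(revoke_ledger).
The contrapositive of premise 4 (O(renew_deed → ¬revoke_ledger)) is O(revoke_ledger → ¬renew_deed), and O(revoke_ledger) is already established, so O(¬renew_deed).
Premise 3 is O(¬renew_deed → ¬review_key); since O(¬renew_deed), deontic closure gives O(¬review_key).
Applying K to premise 5 (O(¬review_key → ¬flag_policy)) and O(¬review_key) yields O(¬flag_policy).
Premises 1, 2, 9, 10 do not contribute to this derivation.
So O(¬flag_policy) follows.

Yes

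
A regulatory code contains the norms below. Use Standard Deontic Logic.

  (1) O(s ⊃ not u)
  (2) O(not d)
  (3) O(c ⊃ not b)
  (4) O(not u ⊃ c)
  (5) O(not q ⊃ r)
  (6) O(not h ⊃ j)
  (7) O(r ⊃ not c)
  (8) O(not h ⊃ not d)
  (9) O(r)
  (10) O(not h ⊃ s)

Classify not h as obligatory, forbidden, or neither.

Forbidden

From premise 9 we have O(r).
Applying K to premise 7 (O(r ⊃ not c)) and O(r) yields O(not c).
Premise 4 is O(not u ⊃ c); contrapositively O(not c ⊃ u). Since O(not c) holds, K gives O(u).
The contrapositive of premise 1 (O(s ⊃ not u)) is O(u ⊃ not s), and O(u) is already established, so O(not s).
The contrapositive of premise 10 (O(not h ⊃ s)) is O(not s ⊃ h), and O(not s) is already established, so O(h).
Premises 2, 3, 5, 6, 8 do not contribute to this derivation.
Thus O(h), which is F(not h): not h is forbidden.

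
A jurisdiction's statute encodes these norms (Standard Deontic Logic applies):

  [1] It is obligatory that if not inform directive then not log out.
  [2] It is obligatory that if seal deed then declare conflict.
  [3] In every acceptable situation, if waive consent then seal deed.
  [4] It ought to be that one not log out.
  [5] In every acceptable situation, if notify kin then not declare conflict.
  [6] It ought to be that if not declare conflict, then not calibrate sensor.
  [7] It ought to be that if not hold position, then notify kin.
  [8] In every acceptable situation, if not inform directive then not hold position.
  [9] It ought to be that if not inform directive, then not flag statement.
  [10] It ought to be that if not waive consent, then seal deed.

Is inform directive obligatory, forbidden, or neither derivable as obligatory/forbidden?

By case analysis on ¬waive_consent: premise 10 gives O(¬waive_consent → seal_deed) and premise 3 gives O(waive_consent → seal_deed), so O(seal_deed) either way.
From O(seal_deed) and premise 2, O(seal_deed → declare_conflict), we obtain O(declare_conflict).
Premise 5 is O(notify_kin → ¬declare_conflict); contrapositively O(declare_conflict → ¬notify_kin). Since O(declare_conflict) holds, K gives O(¬notify_kin).
Premise 7, O(¬hold_position → notify_kin), contraposes to O(¬notify_kin → hold_position); with O(¬notify_kin) we get O(hold_position).
Premise 8, O(¬inform_directive → ¬hold_position), contraposes to O(hold_position → inform_directive); with O(hold_position) we get O(inform_directive).
Premises 1, 4, 6, 9 do not contribute to this derivation.
Hence inform_directive is obligatory.

Obligatory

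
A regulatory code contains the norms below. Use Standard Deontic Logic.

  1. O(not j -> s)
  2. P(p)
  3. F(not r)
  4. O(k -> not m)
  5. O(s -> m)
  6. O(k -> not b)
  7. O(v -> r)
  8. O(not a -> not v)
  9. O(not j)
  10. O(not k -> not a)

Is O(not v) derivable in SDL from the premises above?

From premise 9 we have O(not j).
From O(not j) and premise 1, O(not j -> s), we obtain O(s).
Premise 5 is O(s -> m); since O(s), deontic closure gives O(m).
Premise 4 is O(k -> not m); contrapositively O(m -> not k). Since O(m) holds, K gives O(not k).
With premise 10, O(not k -> not a), the K-axiom yields O(not a).
Premise 8 is O(not a -> not v); since O(not a), deontic closure gives O(not v).
Premises 2, 3, 6, 7 do not contribute to this derivation.
So O(not v) follows.

Yes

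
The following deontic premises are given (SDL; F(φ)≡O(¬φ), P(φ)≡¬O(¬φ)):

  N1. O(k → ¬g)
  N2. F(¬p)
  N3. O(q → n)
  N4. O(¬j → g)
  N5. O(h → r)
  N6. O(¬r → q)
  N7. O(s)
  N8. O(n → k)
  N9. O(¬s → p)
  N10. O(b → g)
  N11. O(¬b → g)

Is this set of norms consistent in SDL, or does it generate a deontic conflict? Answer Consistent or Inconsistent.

Premise 9 is O(¬s → p); even if O(p) held, inferring O(¬s) would be affirming the consequent — invalid.
So O(¬s) is not derivable, and the apparent clash with O(s) does not arise.
A world satisfying every obligation exists (e.g. b=false, g=true, h=false, j=false, k=false, n=false, p=true, q=false, r=true, s=true); no atom is both obligatory and forbidden, so the set is consistent.

Consistent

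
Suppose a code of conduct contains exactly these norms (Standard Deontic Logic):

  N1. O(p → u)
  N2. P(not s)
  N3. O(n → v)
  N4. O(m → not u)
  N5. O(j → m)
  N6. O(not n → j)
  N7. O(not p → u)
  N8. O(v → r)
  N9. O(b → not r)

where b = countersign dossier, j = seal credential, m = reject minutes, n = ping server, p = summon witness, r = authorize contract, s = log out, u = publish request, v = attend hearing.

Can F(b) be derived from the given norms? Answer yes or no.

Premises 1 and 7 are O(p → u) and O(not p → u); every ideal world satisfies p or not p, so in either case u holds — hence O(u).
The contrapositive of premise 4 (O(m → not u)) is O(u → not m), and O(u) is already established, so O(not m).
Premise 5 is O(j → m); contrapositively O(not m → not j). Since O(not m) holds, K gives O(not j).
The contrapositive of premise 6 (O(not n → j)) is O(not j → n), and O(not j) is already established, so O(n).
With premise 3, O(n → v), the K-axiom yields O(v).
Premise 8 is O(v → r); since O(v), deontic closure gives O(r).
Premise 9, O(b → not r), contraposes to O(r → not b); with O(r) we get O(not b).
Premise 2 does not contribute to this derivation.
So O(not b) holds, i.e. F(b). The claim follows.

Yes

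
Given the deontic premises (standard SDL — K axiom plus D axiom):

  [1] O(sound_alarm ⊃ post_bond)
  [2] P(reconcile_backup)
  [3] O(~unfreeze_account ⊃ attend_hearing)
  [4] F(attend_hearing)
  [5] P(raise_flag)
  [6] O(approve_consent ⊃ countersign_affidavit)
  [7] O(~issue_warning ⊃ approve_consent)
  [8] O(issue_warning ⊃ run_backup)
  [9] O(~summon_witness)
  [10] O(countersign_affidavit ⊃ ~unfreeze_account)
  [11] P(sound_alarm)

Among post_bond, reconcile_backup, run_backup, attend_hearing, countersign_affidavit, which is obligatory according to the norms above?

Premise 4 is F(attend_hearing), i.e. O(~attend_hearing).
Premise 3 is O(~unfreeze_account ⊃ attend_hearing); contrapositively O(~attend_hearing ⊃ unfreeze_account). Since O(~attend_hearing) holds, K gives O(unfreeze_account).
The contrapositive of premise 10 (O(countersign_affidavit ⊃ ~unfreeze_account)) is O(unfreeze_account ⊃ ~countersign_affidavit), and O(unfreeze_account) is already established, so O(~countersign_affidavit).
Premise 6 is O(approve_consent ⊃ countersign_affidavit); contrapositively O(~countersign_affidavit ⊃ ~approve_consent). Since O(~countersign_affidavit) holds, K gives O(~approve_consent).
Premise 7 is O(~issue_warning ⊃ approve_consent); contrapositively O(~approve_consent ⊃ issue_warning). Since O(~approve_consent) holds, K gives O(issue_warning).
Premise 8 is O(issue_warning ⊃ run_backup); since O(issue_warning), deontic closure gives O(run_backup).
So O(run_backup) holds — run_backup is obligatory. None of the other listed options is made obligatory by any chain of premises.

run_backup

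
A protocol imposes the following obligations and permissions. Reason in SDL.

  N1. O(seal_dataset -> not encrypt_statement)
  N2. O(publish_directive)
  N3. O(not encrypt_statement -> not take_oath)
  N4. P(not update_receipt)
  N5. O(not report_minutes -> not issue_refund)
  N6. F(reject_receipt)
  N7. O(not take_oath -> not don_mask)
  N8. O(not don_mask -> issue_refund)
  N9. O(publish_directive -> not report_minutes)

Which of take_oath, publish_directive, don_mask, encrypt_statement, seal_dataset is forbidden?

Premise 2 gives O(publish_directive).
Premise 9 is O(publish_directive -> not report_minutes); since O(publish_directive), deontic closure gives O(not report_minutes).
Applying K to premise 5 (O(not report_minutes -> not issue_refund)) and O(not report_minutes) yields O(not issue_refund).
The contrapositive of premise 8 (O(not don_mask -> issue_refund)) is O(not issue_refund -> don_mask), and O(not issue_refund) is already established, so O(don_mask).
The contrapositive of premise 7 (O(not take_oath -> not don_mask)) is O(don_mask -> take_oath), and O(don_mask) is already established, so O(take_oath).
Premise 3, O(not encrypt_statement -> not take_oath), contraposes to O(take_oath -> encrypt_statement); with O(take_oath) we get O(encrypt_statement).
Premise 1 is O(seal_dataset -> not encrypt_statement); contrapositively O(encrypt_statement -> not seal_dataset). Since O(encrypt_statement) holds, K gives O(not seal_dataset).
So O(not seal_dataset) holds, i.e. seal_dataset is forbidden. None of the other listed options is forbidden under the premises.

seal_dataset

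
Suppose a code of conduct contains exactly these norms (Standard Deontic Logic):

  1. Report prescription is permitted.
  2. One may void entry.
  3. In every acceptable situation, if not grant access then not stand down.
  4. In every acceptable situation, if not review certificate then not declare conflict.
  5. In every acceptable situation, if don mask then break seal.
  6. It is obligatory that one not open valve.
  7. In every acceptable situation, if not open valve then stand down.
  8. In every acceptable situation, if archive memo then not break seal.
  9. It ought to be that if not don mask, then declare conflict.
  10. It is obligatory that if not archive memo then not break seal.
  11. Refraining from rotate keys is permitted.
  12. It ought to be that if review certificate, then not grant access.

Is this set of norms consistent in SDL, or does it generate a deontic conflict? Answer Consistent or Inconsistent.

Premises 10 and 8 cover both cases: O(¬archive_memo → ¬break_seal) and O(archive_memo → ¬break_seal). Since ¬archive_memo ∨ archive_memo is a tautology, O(¬break_seal) follows.
Premise 5, O(don_mask → break_seal), contraposes to O(¬break_seal → ¬don_mask); with O(¬break_seal) we get O(¬don_mask).
Premise 9 is O(¬don_mask → declare_conflict); since O(¬don_mask), deontic closure gives O(declare_conflict).
Premise 4, O(¬review_certificate → ¬declare_conflict), contraposes to O(declare_conflict → review_certificate); with O(declare_conflict) we get O(review_certificate).
Premise 12 is O(review_certificate → ¬grant_access); since O(review_certificate), deontic closure gives O(¬grant_access).
Applying K to premise 3 (O(¬grant_access → ¬stand_down)) and O(¬grant_access) yields O(¬stand_down).
Premise 7, O(¬open_valve → stand_down), contraposes to O(¬stand_down → open_valve); with O(¬stand_down) we get O(open_valve).
Yet premise 6 states O(¬open_valve).
We now have both O(open_valve) and O(¬open_valve) — open_valve is simultaneously obligatory and forbidden, violating the D-axiom.

Inconsistent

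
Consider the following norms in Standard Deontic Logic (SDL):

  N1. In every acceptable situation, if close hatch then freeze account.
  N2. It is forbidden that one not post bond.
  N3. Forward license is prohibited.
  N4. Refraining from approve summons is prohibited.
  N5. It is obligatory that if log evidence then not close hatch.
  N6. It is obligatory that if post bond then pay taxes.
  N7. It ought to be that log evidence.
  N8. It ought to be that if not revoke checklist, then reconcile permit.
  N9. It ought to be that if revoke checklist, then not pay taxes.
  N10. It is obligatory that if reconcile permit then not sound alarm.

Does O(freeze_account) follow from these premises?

Premise 1 is O(close_hatch → freeze_account), but O(close_hatch) is not derivable from the premises, so it does not yield O(freeze_account).
No other premise forces O(freeze_account). An ideal world satisfying every premise can still have freeze_account false, so O(freeze_account) is not derivable.

No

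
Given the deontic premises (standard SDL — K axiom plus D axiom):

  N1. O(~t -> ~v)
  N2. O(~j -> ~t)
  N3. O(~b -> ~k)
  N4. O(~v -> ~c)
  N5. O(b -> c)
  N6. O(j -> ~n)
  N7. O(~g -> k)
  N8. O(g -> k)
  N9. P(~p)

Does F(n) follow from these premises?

Yes

By case analysis on g: premise 8 gives O(g -> k) and premise 7 gives O(~g -> k), so O(k) either way.
Premise 3 is O(~b -> ~k); contrapositively O(k -> b). Since O(k) holds, K gives O(b).
Premise 5 is O(b -> c); since O(b), deontic closure gives O(c).
Premise 4, O(~v -> ~c), contraposes to O(c -> v); with O(c) we get O(v).
The contrapositive of premise 1 (O(~t -> ~v)) is O(v -> t), and O(v) is already established, so O(t).
Premise 2, O(~j -> ~t), contraposes to O(t -> j); with O(t) we get O(j).
Premise 6 is O(j -> ~n); since O(j), deontic closure gives O(~n).
Premise 9 does not contribute to this derivation.
So O(~n) holds, i.e. F(n). The claim follows.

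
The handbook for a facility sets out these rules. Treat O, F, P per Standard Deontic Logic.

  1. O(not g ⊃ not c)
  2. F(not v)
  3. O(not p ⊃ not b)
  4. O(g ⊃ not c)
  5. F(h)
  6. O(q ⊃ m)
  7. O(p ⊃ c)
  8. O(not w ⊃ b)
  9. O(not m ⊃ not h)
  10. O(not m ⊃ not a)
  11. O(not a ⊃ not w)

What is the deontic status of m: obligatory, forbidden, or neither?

Obligatory

By case analysis on g: premise 4 gives O(g ⊃ not c) and premise 1 gives O(not g ⊃ not c), so O(not c) either way.
Premise 7 is O(p ⊃ c); contrapositively O(not c ⊃ not p). Since O(not c) holds, K gives O(not p).
Applying K to premise 3 (O(not p ⊃ not b)) and O(not p) yields O(not b).
Premise 8, O(not w ⊃ b), contraposes to O(not b ⊃ w); with O(not b) we get O(w).
Premise 11 is O(not a ⊃ not w); contrapositively O(w ⊃ a). Since O(w) holds, K gives O(a).
Premise 10, O(not m ⊃ not a), contraposes to O(a ⊃ m); with O(a) we get O(m).
Premises 2, 5, 6, 9 do not contribute to this derivation.
Hence m is obligatory.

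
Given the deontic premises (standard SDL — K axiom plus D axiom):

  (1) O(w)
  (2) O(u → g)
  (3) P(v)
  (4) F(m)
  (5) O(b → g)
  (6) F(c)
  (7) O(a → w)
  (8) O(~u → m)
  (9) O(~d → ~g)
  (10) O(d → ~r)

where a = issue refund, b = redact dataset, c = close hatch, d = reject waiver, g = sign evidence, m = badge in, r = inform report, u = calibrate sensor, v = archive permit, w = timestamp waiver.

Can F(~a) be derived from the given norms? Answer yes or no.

Premise 7 is O(a → w); even if O(w) held, inferring O(a) would be affirming the consequent — invalid.
No other premise forces O(a). An ideal world satisfying every premise can still have ~a true, so F(~a) is not derivable.

No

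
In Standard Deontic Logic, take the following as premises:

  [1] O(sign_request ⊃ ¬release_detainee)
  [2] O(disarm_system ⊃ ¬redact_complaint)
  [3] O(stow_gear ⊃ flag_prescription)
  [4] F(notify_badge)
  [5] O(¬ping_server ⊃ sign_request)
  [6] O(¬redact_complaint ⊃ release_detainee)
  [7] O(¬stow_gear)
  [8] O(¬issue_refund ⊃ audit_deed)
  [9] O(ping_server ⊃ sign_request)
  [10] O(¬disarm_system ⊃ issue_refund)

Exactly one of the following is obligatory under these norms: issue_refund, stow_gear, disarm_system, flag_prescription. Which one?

By case analysis on ping_server: premise 9 gives O(ping_server ⊃ sign_request) and premise 5 gives O(¬ping_server ⊃ sign_request), so O(sign_request) either way.
With premise 1, O(sign_request ⊃ ¬release_detainee), the K-axiom yields O(¬release_detainee).
The contrapositive of premise 6 (O(¬redact_complaint ⊃ release_detainee)) is O(¬release_detainee ⊃ redact_complaint), and O(¬release_detainee) is already established, so O(redact_complaint).
The contrapositive of premise 2 (O(disarm_system ⊃ ¬redact_complaint)) is O(redact_complaint ⊃ ¬disarm_system), and O(redact_complaint) is already established, so O(¬disarm_system).
From O(¬disarm_system) and premise 10, O(¬disarm_system ⊃ issue_refund), we obtain O(issue_refund).
So O(issue_refund) holds — issue_refund is obligatory. None of the other listed options is made obligatory by any chain of premises.

issue_refund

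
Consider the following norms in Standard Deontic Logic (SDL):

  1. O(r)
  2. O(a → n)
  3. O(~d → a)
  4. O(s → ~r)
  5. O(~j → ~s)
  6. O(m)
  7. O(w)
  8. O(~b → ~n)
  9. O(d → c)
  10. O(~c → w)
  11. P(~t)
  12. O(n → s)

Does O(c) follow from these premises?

Yes

From premise 1 we have O(r).
The contrapositive of premise 4 (O(s → ~r)) is O(r → ~s), and O(r) is already established, so O(~s).
Premise 12 is O(n → s); contrapositively O(~s → ~n). Since O(~s) holds, K gives O(~n).
The contrapositive of premise 2 (O(a → n)) is O(~n → ~a), and O(~n) is already established, so O(~a).
Premise 3, O(~d → a), contraposes to O(~a → d); with O(~a) we get O(d).
Applying K to premise 9 (O(d → c)) and O(d) yields O(c).
Premises 5, 6, 7, 8, 10, 11 do not contribute to this derivation.
So O(c) follows.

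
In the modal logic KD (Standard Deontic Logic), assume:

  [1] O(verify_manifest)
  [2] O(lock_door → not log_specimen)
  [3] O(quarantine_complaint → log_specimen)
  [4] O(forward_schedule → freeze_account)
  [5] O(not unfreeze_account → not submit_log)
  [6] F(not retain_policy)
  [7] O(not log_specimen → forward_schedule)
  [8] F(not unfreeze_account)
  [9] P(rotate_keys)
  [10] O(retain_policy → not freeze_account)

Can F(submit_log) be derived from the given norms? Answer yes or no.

Premise 5 is O(not unfreeze_account → not submit_log), but O(not unfreeze_account) is not derivable from the premises, so it does not yield O(not submit_log).
No other premise forces O(not submit_log). An ideal world satisfying every premise can still have submit_log true, so F(submit_log) is not derivable.

No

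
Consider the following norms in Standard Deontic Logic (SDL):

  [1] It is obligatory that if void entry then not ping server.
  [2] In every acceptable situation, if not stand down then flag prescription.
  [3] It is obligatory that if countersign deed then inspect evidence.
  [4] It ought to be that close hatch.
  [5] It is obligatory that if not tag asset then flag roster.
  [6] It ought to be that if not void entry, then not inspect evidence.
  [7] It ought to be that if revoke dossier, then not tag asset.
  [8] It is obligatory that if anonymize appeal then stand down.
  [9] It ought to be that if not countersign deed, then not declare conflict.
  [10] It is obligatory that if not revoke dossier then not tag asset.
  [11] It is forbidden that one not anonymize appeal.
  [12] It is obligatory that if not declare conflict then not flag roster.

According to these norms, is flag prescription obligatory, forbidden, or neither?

Neither

Premise 2 is O(¬stand_down → flag_prescription), but O(¬stand_down) is not derivable from the premises, so it does not yield O(flag_prescription).
No premise or chain of K-axiom applications forces O(flag_prescription), and none forces O(¬flag_prescription). So flag_prescription is neither obligatory nor forbidden under these norms.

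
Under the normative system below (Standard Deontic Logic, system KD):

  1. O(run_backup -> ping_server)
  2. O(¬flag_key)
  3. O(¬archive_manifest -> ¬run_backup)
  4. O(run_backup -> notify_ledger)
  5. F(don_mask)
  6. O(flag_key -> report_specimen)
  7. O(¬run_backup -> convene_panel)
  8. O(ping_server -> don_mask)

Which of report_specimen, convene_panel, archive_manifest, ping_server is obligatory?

Premise 5 is F(don_mask), i.e. O(¬don_mask).
Premise 8, O(ping_server -> don_mask), contraposes to O(¬don_mask -> ¬ping_server); with O(¬don_mask) we get O(¬ping_server).
Premise 1, O(run_backup -> ping_server), contraposes to O(¬ping_server -> ¬run_backup); with O(¬ping_server) we get O(¬run_backup).
Premise 7 is O(¬run_backup -> convene_panel); since O(¬run_backup), deontic closure gives O(convene_panel).
So O(convene_panel) holds — convene_panel is obligatory. None of the other listed options is made obligatory by any chain of premises.

convene_panel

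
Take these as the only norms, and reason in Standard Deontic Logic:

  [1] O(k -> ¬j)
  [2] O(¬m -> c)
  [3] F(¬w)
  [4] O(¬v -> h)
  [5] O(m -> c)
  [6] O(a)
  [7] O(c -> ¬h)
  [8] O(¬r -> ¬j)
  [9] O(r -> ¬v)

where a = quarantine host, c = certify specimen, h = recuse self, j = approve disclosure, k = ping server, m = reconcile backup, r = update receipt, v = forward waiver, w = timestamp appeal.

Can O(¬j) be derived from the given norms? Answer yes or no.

Yes

Premises 5 and 2 cover both cases: O(m -> c) and O(¬m -> c). Since m ∨ ¬m is a tautology, O(c) follows.
Premise 7 is O(c -> ¬h); since O(c), deontic closure gives O(¬h).
Premise 4 is O(¬v -> h); contrapositively O(¬h -> v). Since O(¬h) holds, K gives O(v).
Premise 9 is O(r -> ¬v); contrapositively O(v -> ¬r). Since O(v) holds, K gives O(¬r).
From O(¬r) and premise 8, O(¬r -> ¬j), we obtain O(¬j).
Premises 1, 3, 6 do not contribute to this derivation.
So O(¬j) follows.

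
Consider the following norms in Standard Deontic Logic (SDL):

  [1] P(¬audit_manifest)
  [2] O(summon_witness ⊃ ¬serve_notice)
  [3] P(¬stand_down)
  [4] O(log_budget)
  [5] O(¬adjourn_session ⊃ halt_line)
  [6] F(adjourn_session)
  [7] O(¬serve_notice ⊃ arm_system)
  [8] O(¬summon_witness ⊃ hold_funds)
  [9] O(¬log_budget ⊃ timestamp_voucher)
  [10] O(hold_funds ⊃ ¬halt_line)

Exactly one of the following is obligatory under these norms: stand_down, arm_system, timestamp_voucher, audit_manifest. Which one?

Premise 6 is F(adjourn_session), i.e. O(¬adjourn_session).
With premise 5, O(¬adjourn_session ⊃ halt_line), the K-axiom yields O(halt_line).
Premise 10, O(hold_funds ⊃ ¬halt_line), contraposes to O(halt_line ⊃ ¬hold_funds); with O(halt_line) we get O(¬hold_funds).
The contrapositive of premise 8 (O(¬summon_witness ⊃ hold_funds)) is O(¬hold_funds ⊃ summon_witness), and O(¬hold_funds) is already established, so O(summon_witness).
With premise 2, O(summon_witness ⊃ ¬serve_notice), the K-axiom yields O(¬serve_notice).
From O(¬serve_notice) and premise 7, O(¬serve_notice ⊃ arm_system), we obtain O(arm_system).
So O(arm_system) holds — arm_system is obligatory. None of the other listed options is made obligatory by any chain of premises.

arm_system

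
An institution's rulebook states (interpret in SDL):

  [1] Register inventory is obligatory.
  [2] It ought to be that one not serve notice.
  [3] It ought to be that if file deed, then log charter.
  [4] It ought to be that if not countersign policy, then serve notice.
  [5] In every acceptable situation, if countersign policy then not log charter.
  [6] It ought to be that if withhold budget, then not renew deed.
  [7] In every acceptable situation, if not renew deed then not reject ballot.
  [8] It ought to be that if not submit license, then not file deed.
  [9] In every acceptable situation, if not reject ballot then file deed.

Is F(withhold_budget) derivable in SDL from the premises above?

Yes

Premise 2 states O(¬serve_notice) outright.
Premise 4 is O(¬countersign_policy → serve_notice); contrapositively O(¬serve_notice → countersign_policy). Since O(¬serve_notice) holds, K gives O(countersign_policy).
From O(countersign_policy) and premise 5, O(countersign_policy → ¬log_charter), we obtain O(¬log_charter).
Premise 3 is O(file_deed → log_charter); contrapositively O(¬log_charter → ¬file_deed). Since O(¬log_charter) holds, K gives O(¬file_deed).
The contrapositive of premise 9 (O(¬reject_ballot → file_deed)) is O(¬file_deed → reject_ballot), and O(¬file_deed) is already established, so O(reject_ballot).
Premise 7, O(¬renew_deed → ¬reject_ballot), contraposes to O(reject_ballot → renew_deed); with O(reject_ballot) we get O(renew_deed).
The contrapositive of premise 6 (O(withhold_budget → ¬renew_deed)) is O(renew_deed → ¬withhold_budget), and O(renew_deed) is already established, so O(¬withhold_budget).
Premises 1, 8 do not contribute to this derivation.
So O(¬withhold_budget) holds, i.e. F(withhold_budget). The claim follows.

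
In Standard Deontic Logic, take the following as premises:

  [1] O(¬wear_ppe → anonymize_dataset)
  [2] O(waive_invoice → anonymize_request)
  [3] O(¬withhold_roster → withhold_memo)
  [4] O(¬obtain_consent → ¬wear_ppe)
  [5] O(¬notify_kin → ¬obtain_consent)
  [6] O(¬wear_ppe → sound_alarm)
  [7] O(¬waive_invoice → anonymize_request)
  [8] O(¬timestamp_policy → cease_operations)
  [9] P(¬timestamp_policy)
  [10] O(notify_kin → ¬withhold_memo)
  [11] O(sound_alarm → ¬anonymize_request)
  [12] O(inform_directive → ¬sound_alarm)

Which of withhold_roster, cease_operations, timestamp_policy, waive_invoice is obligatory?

By case analysis on ¬waive_invoice: premise 7 gives O(¬waive_invoice → anonymize_request) and premise 2 gives O(waive_invoice → anonymize_request), so O(anonymize_request) either way.
The contrapositive of premise 11 (O(sound_alarm → ¬anonymize_request)) is O(anonymize_request → ¬sound_alarm), and O(anonymize_request) is already established, so O(¬sound_alarm).
Premise 6, O(¬wear_ppe → sound_alarm), contraposes to O(¬sound_alarm → wear_ppe); with O(¬sound_alarm) we get O(wear_ppe).
Premise 4 is O(¬obtain_consent → ¬wear_ppe); contrapositively O(wear_ppe → obtain_consent). Since O(wear_ppe) holds, K gives O(obtain_consent).
Premise 5, O(¬notify_kin → ¬obtain_consent), contraposes to O(obtain_consent → notify_kin); with O(obtain_consent) we get O(notify_kin).
With premise 10, O(notify_kin → ¬withhold_memo), the K-axiom yields O(¬withhold_memo).
Premise 3, O(¬withhold_roster → withhold_memo), contraposes to O(¬withhold_memo → withhold_roster); with O(¬withhold_memo) we get O(withhold_roster).
So O(withhold_roster) holds — withhold_roster is obligatory. None of the other listed options is made obligatory by any chain of premises.

withhold_roster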